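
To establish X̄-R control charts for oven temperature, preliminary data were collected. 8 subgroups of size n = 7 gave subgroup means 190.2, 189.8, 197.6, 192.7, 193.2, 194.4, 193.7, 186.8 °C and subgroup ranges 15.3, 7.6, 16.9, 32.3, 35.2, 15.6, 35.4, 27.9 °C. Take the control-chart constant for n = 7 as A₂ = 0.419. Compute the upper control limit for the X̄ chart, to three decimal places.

202.052

X̄̄ = (190.2 + 189.8 + 197.6 + 192.7 + 193.2 + 194.4 + 193.7 + 186.8) / 8 = 1538.4000 / 8 = 192.3000
R̄ = (15.3 + 7.6 + 16.9 + 32.3 + 35.2 + 15.6 + 35.4 + 27.9) / 8 = 186.2000 / 8 = 23.2750
UCL = X̄̄ + A₂·R̄ = 192.3000 + 0.419 × 23.2750 = 202.0522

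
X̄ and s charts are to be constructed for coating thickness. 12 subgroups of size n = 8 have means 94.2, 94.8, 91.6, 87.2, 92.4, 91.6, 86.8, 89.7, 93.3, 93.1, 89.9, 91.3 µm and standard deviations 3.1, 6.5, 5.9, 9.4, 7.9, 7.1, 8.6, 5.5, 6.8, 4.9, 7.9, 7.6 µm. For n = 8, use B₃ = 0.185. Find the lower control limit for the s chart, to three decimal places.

s̄ = (3.1 + 6.5 + 5.9 + 9.4 + 7.9 + 7.1 + 8.6 + 5.5 + 6.8 + 4.9 + 7.9 + 7.6) / 12 = 6.7667
LCL_s = B₃·s̄ = 0.185 × 6.7667 = 1.2518

1.252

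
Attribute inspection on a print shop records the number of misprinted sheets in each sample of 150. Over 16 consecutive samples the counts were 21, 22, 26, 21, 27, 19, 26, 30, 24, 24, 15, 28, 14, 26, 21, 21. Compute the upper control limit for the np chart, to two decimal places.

p̄ = Σdᵢ / (k·n) = 365 / (16 × 150) = 0.15208
UCL = np̄ + 3·√(np̄(1−p̄)) = 22.8125 + 3 × √(22.8125×0.84792) = 22.8125 + 3 × 4.3981 = 36.0067

36.01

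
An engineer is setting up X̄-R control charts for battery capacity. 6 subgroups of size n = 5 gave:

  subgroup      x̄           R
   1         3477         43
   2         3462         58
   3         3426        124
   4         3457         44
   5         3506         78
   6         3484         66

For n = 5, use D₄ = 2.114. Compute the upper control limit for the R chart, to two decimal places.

R̄ = (43 + 58 + 124 + 44 + 78 + 66) / 6 = 413.0000 / 6 = 68.8333
UCL_R = D₄·R̄ = 2.114 × 68.8333 = 145.5137

145.51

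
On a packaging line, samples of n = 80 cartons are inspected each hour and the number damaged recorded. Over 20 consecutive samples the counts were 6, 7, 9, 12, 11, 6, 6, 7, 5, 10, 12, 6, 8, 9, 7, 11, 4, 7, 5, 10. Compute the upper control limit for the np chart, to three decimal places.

p̄ = Σdᵢ / (k·n) = 158 / (20 × 80) = 0.09875
UCL = np̄ + 3·√(np̄(1−p̄)) = 7.9000 + 3 × √(7.9000×0.90125) = 7.9000 + 3 × 2.6683 = 15.9049

15.905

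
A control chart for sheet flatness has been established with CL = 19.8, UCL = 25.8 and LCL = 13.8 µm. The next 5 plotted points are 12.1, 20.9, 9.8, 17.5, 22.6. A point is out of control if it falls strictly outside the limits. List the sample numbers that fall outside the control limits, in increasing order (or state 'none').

Compare each point to [13.8, 25.8]: sample 1 = 12.1 < LCL; sample 3 = 9.8 < LCL.

1, 3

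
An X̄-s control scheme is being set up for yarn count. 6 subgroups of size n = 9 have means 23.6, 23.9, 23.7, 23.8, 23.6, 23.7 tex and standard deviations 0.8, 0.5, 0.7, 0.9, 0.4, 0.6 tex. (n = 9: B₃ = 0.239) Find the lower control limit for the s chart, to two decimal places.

0.16

s̄ = (0.8 + 0.5 + 0.7 + 0.9 + 0.4 + 0.6) / 6 = 0.6500
LCL_s = B₃·s̄ = 0.239 × 0.6500 = 0.1553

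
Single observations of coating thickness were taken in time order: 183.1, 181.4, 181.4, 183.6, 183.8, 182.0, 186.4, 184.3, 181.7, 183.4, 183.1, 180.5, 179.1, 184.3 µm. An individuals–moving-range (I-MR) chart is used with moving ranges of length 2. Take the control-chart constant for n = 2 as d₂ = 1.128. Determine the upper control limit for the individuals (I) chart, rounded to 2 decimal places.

X̄ = (183.1 + 181.4 + 181.4 + 183.6 + 183.8 + 182.0 + 186.4 + 184.3 + 181.7 + 183.4 + 183.1 + 180.5 + 179.1 + 184.3) / 14 = 182.7214
Moving ranges: 1.7, 0.0, 2.2, 0.2, 1.8, 4.4, 2.1, 2.6, 1.7, 0.3, 2.6, 1.4, 5.2; M̄R̄ = 26.2000 / 13 = 2.0154
UCL = X̄ + 3·M̄R̄/d₂ = 182.7214 + 3 × 2.0154 / 1.128 = 188.0815

188.08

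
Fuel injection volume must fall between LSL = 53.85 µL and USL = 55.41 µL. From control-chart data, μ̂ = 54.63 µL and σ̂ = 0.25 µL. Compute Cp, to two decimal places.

Cp = (USL − LSL) / (6σ̂) = (55.41 − 53.85) / (6 × 0.25) = 1.5600 / 1.5000 = 1.0400

1.04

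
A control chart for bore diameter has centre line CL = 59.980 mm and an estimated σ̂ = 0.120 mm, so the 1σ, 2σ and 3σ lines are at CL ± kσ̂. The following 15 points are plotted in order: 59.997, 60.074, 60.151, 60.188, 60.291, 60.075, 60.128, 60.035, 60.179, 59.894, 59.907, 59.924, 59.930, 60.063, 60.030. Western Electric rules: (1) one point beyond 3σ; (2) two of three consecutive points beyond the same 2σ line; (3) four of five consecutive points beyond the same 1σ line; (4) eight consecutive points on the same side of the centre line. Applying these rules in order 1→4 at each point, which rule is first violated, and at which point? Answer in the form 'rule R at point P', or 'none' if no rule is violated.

Zone of each point (C = within 1σ̂, B = 1σ̂–2σ̂, A = 2σ̂–3σ̂, * = beyond 3σ̂; sign = side of CL): 1:+C, 2:+C, 3:+B, 4:+B, 5:+A, 6:+C, 7:+B, 8:+C, 9:+B, 10:-C, 11:-C, 12:-C, 13:-C, 14:+C, 15:+C
Rule 3 (four of five consecutive points beyond the same 1σ limit) is satisfied at point 7.

rule 3 at point 7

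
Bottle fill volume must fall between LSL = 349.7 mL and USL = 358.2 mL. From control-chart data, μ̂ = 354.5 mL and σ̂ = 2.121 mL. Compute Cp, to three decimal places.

Cp = (USL − LSL) / (6σ̂) = (358.2 − 349.7) / (6 × 2.121) = 8.5000 / 12.7260 = 0.6679

0.668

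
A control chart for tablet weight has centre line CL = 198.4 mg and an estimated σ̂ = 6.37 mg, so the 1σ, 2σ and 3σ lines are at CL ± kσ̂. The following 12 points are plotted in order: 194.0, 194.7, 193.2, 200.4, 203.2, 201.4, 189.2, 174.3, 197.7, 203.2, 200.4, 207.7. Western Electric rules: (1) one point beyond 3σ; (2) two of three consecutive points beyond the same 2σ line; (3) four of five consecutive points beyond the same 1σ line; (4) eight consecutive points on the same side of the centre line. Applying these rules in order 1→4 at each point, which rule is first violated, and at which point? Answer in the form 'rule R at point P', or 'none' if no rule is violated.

Zone of each point (C = within 1σ̂, B = 1σ̂–2σ̂, A = 2σ̂–3σ̂, * = beyond 3σ̂; sign = side of CL): 1:-C, 2:-C, 3:-C, 4:+C, 5:+C, 6:+C, 7:-B, 8:-*, 9:-C, 10:+C, 11:+C, 12:+B
Rule 1 (one point beyond the 3σ limits) is satisfied at point 8.

rule 1 at point 8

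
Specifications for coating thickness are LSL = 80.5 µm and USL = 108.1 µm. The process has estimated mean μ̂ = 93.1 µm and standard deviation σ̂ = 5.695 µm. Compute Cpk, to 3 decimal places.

0.737

Cpu = (USL − μ̂) / (3σ̂) = (108.1 − 93.1) / (3 × 5.695) = 0.8780; Cpl = (μ̂ − LSL) / (3σ̂) = (93.1 − 80.5) / (3 × 5.695) = 0.7375; Cpk = min(Cpu, Cpl) = 0.7375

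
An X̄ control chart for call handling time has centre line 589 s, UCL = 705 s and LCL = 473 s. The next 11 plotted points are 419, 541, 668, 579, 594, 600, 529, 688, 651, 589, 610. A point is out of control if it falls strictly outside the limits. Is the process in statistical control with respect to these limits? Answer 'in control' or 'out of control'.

Compare each point to [473, 705]: sample 1 = 419 < LCL.

out of control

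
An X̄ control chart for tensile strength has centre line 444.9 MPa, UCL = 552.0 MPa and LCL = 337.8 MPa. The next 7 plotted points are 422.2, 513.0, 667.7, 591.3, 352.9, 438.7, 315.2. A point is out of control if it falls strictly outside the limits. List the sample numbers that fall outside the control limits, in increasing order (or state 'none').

3, 4, 7

Compare each point to [337.8, 552.0]: sample 3 = 667.7 > UCL; sample 4 = 591.3 > UCL; sample 7 = 315.2 < LCL.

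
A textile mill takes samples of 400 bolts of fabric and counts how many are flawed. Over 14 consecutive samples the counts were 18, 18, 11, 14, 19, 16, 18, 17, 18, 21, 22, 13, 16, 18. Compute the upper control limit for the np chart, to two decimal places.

29.20

p̄ = Σdᵢ / (k·n) = 239 / (14 × 400) = 0.04268
UCL = np̄ + 3·√(np̄(1−p̄)) = 17.0714 + 3 × √(17.0714×0.95732) = 17.0714 + 3 × 4.0426 = 29.1993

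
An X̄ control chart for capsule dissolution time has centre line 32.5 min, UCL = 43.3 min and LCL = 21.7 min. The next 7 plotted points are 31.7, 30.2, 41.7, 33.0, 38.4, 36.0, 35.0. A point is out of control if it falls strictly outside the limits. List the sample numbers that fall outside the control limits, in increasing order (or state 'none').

none

All 7 points lie within [21.7, 43.3].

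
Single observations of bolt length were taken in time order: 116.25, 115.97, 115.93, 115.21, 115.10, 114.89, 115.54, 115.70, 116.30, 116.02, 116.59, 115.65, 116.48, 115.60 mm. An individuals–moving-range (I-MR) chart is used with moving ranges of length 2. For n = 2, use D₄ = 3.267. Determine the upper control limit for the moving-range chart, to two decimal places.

Moving ranges: 0.28, 0.04, 0.72, 0.11, 0.21, 0.65, 0.16, 0.60, 0.28, 0.57, 0.94, 0.83, 0.88; M̄R̄ = 6.2700 / 13 = 0.4823
UCL_MR = D₄·M̄R̄ = 3.267 × 0.4823 = 1.5757

1.58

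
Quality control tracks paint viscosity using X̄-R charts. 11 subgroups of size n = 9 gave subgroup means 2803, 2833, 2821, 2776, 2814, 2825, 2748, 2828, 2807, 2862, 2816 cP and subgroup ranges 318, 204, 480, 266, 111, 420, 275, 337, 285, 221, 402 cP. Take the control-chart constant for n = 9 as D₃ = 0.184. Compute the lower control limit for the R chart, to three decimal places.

R̄ = (318 + 204 + 480 + 266 + 111 + 420 + 275 + 337 + 285 + 221 + 402) / 11 = 3319.0000 / 11 = 301.7273
LCL_R = D₃·R̄ = 0.184 × 301.7273 = 55.5178

55.518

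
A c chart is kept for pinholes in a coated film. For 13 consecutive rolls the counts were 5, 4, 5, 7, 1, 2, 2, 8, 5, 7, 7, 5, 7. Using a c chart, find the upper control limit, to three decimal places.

c̄ = (5 + 4 + 5 + 7 + 1 + 2 + 2 + 8 + 5 + 7 + 7 + 5 + 7) / 13 = 65 / 13 = 5.0000
UCL = c̄ + 3√c̄ = 5.0000 + 3 × √5.0000 = 5.0000 + 3 × 2.2361 = 11.7082

11.708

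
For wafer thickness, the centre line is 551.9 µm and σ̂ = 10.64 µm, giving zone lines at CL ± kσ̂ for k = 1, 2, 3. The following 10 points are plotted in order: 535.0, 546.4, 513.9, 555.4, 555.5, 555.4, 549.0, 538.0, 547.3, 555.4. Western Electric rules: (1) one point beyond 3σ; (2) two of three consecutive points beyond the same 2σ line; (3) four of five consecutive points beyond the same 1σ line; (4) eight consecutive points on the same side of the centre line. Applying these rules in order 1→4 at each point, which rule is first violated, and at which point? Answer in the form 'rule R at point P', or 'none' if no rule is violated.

rule 1 at point 3

Zone of each point (C = within 1σ̂, B = 1σ̂–2σ̂, A = 2σ̂–3σ̂, * = beyond 3σ̂; sign = side of CL): 1:-B, 2:-C, 3:-*, 4:+C, 5:+C, 6:+C, 7:-C, 8:-B, 9:-C, 10:+C
Rule 1 (one point beyond the 3σ limits) is satisfied at point 3.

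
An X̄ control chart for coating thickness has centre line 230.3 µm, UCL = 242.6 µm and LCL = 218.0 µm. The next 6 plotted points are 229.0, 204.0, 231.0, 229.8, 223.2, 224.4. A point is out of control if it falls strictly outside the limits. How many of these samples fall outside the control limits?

1

Compare each point to [218.0, 242.6]: sample 2 = 204.0 < LCL.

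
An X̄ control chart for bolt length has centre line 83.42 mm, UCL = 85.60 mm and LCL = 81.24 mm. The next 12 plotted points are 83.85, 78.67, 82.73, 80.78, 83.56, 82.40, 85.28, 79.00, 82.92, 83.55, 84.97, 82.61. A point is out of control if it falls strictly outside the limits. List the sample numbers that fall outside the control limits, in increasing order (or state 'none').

2, 4, 8

Compare each point to [81.24, 85.60]: sample 2 = 78.67 < LCL; sample 4 = 80.78 < LCL; sample 8 = 79.00 < LCL.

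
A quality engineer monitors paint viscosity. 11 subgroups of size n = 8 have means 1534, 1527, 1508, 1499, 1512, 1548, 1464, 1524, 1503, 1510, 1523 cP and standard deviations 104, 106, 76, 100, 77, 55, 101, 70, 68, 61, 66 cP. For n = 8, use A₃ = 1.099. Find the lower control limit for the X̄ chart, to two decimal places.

1425.50

X̄̄ = (1534 + 1527 + 1508 + 1499 + 1512 + 1548 + 1464 + 1524 + 1503 + 1510 + 1523) / 11 = 1513.8182
s̄ = (104 + 106 + 76 + 100 + 77 + 55 + 101 + 70 + 68 + 61 + 66) / 11 = 80.3636
LCL = X̄̄ − A₃·s̄ = 1513.8182 − 1.099 × 80.3636 = 1425.4985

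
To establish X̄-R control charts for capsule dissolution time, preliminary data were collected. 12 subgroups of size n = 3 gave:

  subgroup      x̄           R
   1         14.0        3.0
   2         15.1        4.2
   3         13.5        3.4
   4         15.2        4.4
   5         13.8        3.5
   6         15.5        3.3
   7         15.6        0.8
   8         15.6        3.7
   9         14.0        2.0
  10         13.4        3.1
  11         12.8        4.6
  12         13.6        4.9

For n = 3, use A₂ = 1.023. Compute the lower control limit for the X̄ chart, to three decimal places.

X̄̄ = (14.0 + 15.1 + 13.5 + 15.2 + 13.8 + 15.5 + 15.6 + 15.6 + 14.0 + 13.4 + 12.8 + 13.6) / 12 = 172.1000 / 12 = 14.3417
R̄ = (3.0 + 4.2 + 3.4 + 4.4 + 3.5 + 3.3 + 0.8 + 3.7 + 2.0 + 3.1 + 4.6 + 4.9) / 12 = 40.9000 / 12 = 3.4083
LCL = X̄̄ − A₂·R̄ = 14.3417 − 1.023 × 3.4083 = 10.8549

10.855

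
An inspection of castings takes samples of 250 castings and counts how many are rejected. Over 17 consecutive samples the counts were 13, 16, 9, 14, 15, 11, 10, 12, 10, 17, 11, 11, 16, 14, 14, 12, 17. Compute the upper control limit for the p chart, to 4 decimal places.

0.0945

p̄ = Σdᵢ / (k·n) = 222 / (17 × 250) = 0.05224
UCL = p̄ + 3·√(p̄(1−p̄)/n) = 0.05224 + 3 × √(0.05224×0.94776/250) = 0.05224 + 3 × 0.01407 = 0.09445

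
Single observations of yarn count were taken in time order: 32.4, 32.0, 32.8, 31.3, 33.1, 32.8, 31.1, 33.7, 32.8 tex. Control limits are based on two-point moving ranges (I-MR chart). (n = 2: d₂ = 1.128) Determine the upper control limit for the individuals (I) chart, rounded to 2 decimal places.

35.77

X̄ = (32.4 + 32.0 + 32.8 + 31.3 + 33.1 + 32.8 + 31.1 + 33.7 + 32.8) / 9 = 32.4444
Moving ranges: 0.4, 0.8, 1.5, 1.8, 0.3, 1.7, 2.6, 0.9; M̄R̄ = 10.0000 / 8 = 1.2500
UCL = X̄ + 3·M̄R̄/d₂ = 32.4444 + 3 × 1.2500 / 1.128 = 35.7689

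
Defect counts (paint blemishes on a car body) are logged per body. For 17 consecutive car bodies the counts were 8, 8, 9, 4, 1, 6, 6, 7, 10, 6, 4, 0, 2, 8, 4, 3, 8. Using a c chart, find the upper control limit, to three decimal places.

c̄ = (8 + 8 + 9 + 4 + 1 + 6 + 6 + 7 + 10 + 6 + 4 + 0 + 2 + 8 + 4 + 3 + 8) / 17 = 94 / 17 = 5.5294
UCL = c̄ + 3√c̄ = 5.5294 + 3 × √5.5294 = 5.5294 + 3 × 2.3515 = 12.5838

12.584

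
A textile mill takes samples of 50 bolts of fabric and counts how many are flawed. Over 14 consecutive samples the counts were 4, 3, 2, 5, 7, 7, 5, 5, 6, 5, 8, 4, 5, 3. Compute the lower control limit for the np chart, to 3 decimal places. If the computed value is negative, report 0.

0.000

p̄ = Σdᵢ / (k·n) = 69 / (14 × 50) = 0.09857
LCL = np̄ − 3·√(np̄(1−p̄)) = 4.9286 − 3 × 2.1078 = -1.3948 → 0 (negative, so LCL = 0)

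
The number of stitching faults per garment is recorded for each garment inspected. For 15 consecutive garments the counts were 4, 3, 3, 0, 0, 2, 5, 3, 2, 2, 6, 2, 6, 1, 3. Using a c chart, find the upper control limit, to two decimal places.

c̄ = (4 + 3 + 3 + 0 + 0 + 2 + 5 + 3 + 2 + 2 + 6 + 2 + 6 + 1 + 3) / 15 = 42 / 15 = 2.8000
UCL = c̄ + 3√c̄ = 2.8000 + 3 × √2.8000 = 2.8000 + 3 × 1.6733 = 7.8200

7.82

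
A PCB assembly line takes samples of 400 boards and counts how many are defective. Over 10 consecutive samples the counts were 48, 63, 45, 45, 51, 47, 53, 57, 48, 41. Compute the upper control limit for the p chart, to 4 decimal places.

0.1740

p̄ = Σdᵢ / (k·n) = 498 / (10 × 400) = 0.12450
UCL = p̄ + 3·√(p̄(1−p̄)/n) = 0.12450 + 3 × √(0.12450×0.87550/400) = 0.12450 + 3 × 0.01651 = 0.17402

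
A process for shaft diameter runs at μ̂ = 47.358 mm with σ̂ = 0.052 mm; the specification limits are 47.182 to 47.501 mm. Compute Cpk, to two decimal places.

0.92

Cpu = (USL − μ̂) / (3σ̂) = (47.501 − 47.358) / (3 × 0.052) = 0.9167; Cpl = (μ̂ − LSL) / (3σ̂) = (47.358 − 47.182) / (3 × 0.052) = 1.1282; Cpk = min(Cpu, Cpl) = 0.9167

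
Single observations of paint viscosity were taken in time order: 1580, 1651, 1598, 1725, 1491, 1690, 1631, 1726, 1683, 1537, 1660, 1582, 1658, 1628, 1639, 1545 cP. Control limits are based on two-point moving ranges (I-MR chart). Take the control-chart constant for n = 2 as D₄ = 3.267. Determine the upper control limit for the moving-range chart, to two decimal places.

Moving ranges: 71, 53, 127, 234, 199, 59, 95, 43, 146, 123, 78, 76, 30, 11, 94; M̄R̄ = 1439.0000 / 15 = 95.9333
UCL_MR = D₄·M̄R̄ = 3.267 × 95.9333 = 313.4142

313.41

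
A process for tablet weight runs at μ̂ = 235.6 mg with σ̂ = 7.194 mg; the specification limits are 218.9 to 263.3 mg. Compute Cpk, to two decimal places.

Cpu = (USL − μ̂) / (3σ̂) = (263.3 − 235.6) / (3 × 7.194) = 1.2835; Cpl = (μ̂ − LSL) / (3σ̂) = (235.6 − 218.9) / (3 × 7.194) = 0.7738; Cpk = min(Cpu, Cpl) = 0.7738

0.77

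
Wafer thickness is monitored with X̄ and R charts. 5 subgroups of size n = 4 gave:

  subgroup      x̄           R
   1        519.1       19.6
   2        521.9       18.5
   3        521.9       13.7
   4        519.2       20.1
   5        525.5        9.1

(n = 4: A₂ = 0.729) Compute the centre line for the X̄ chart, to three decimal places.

X̄̄ = (519.1 + 521.9 + 521.9 + 519.2 + 525.5) / 5 = 2607.6000 / 5 = 521.5200
CL = X̄̄ = 521.5200

521.520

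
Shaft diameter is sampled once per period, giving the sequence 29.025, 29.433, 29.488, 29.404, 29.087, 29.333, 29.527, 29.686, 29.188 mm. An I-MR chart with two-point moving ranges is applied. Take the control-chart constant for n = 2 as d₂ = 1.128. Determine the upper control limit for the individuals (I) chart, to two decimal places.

30.00

X̄ = (29.025 + 29.433 + 29.488 + 29.404 + 29.087 + 29.333 + 29.527 + 29.686 + 29.188) / 9 = 29.3523
Moving ranges: 0.408, 0.055, 0.084, 0.317, 0.246, 0.194, 0.159, 0.498; M̄R̄ = 1.9610 / 8 = 0.2451
UCL = X̄ + 3·M̄R̄/d₂ = 29.3523 + 3 × 0.2451 / 1.128 = 30.0043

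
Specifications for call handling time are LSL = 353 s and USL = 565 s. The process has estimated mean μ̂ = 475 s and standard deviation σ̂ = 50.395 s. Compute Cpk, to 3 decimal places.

0.595

Cpu = (USL − μ̂) / (3σ̂) = (565 − 475) / (3 × 50.395) = 0.5953; Cpl = (μ̂ − LSL) / (3σ̂) = (475 − 353) / (3 × 50.395) = 0.8070; Cpk = min(Cpu, Cpl) = 0.5953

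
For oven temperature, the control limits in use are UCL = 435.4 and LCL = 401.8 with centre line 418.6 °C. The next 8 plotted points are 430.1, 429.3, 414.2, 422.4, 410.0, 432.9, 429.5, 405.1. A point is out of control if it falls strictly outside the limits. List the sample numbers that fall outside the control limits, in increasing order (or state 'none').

All 8 points lie within [401.8, 435.4].

none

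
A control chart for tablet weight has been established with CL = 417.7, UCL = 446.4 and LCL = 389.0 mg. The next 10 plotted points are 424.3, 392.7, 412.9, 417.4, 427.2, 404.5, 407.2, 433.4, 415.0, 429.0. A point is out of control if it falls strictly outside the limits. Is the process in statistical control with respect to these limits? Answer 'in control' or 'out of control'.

All 10 points lie within [389.0, 446.4].

in control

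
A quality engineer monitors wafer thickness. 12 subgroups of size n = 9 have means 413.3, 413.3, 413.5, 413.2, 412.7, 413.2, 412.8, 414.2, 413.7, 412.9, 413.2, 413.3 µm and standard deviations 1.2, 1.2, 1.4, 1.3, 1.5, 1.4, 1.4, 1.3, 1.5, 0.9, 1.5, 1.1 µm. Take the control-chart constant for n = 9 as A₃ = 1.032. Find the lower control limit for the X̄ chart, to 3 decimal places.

411.925

X̄̄ = (413.3 + 413.3 + 413.5 + 413.2 + 412.7 + 413.2 + 412.8 + 414.2 + 413.7 + 412.9 + 413.2 + 413.3) / 12 = 413.2750
s̄ = (1.2 + 1.2 + 1.4 + 1.3 + 1.5 + 1.4 + 1.4 + 1.3 + 1.5 + 0.9 + 1.5 + 1.1) / 12 = 1.3083
LCL = X̄̄ − A₃·s̄ = 413.2750 − 1.032 × 1.3083 = 411.9248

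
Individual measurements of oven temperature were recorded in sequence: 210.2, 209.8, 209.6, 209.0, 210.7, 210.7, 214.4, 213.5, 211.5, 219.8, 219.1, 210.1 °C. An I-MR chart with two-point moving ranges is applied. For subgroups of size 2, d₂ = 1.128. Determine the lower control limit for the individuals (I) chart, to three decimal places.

205.718

X̄ = (210.2 + 209.8 + 209.6 + 209.0 + 210.7 + 210.7 + 214.4 + 213.5 + 211.5 + 219.8 + 219.1 + 210.1) / 12 = 212.3667
Moving ranges: 0.4, 0.2, 0.6, 1.7, 0.0, 3.7, 0.9, 2.0, 8.3, 0.7, 9.0; M̄R̄ = 27.5000 / 11 = 2.5000
LCL = X̄ − 3·M̄R̄/d₂ = 212.3667 − 3 × 2.5000 / 1.128 = 205.7177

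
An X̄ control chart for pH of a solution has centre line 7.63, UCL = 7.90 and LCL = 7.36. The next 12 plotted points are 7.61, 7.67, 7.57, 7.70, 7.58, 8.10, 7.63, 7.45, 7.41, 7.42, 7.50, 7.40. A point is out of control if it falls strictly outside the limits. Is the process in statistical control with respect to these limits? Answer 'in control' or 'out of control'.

out of control

Compare each point to [7.36, 7.90]: sample 6 = 8.10 > UCL.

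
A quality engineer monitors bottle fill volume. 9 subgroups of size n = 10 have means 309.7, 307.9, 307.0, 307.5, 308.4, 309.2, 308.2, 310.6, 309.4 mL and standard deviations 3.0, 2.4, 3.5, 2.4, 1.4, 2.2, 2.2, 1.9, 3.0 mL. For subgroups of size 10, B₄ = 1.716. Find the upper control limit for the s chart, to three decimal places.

4.195

s̄ = (3.0 + 2.4 + 3.5 + 2.4 + 1.4 + 2.2 + 2.2 + 1.9 + 3.0) / 9 = 2.4444
UCL_s = B₄·s̄ = 1.716 × 2.4444 = 4.1947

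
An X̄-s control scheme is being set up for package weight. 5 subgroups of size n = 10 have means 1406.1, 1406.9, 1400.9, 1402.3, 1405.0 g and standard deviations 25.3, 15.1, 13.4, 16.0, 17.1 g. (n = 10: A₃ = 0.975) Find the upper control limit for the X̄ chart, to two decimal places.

1421.19

X̄̄ = (1406.1 + 1406.9 + 1400.9 + 1402.3 + 1405.0) / 5 = 1404.2400
s̄ = (25.3 + 15.1 + 13.4 + 16.0 + 17.1) / 5 = 17.3800
UCL = X̄̄ + A₃·s̄ = 1404.2400 + 0.975 × 17.3800 = 1421.1855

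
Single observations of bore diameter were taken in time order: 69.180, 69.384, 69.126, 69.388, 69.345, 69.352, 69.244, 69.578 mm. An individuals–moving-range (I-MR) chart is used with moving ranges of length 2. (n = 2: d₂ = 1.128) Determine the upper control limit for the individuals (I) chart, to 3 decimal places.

69.787

X̄ = (69.180 + 69.384 + 69.126 + 69.388 + 69.345 + 69.352 + 69.244 + 69.578) / 8 = 69.3246
Moving ranges: 0.204, 0.258, 0.262, 0.043, 0.007, 0.108, 0.334; M̄R̄ = 1.2160 / 7 = 0.1737
UCL = X̄ + 3·M̄R̄/d₂ = 69.3246 + 3 × 0.1737 / 1.128 = 69.7866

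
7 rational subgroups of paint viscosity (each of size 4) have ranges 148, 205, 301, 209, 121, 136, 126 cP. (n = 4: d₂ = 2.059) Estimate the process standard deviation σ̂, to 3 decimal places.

86.450

R̄ = (148 + 205 + 301 + 209 + 121 + 136 + 126) / 7 = 178.0000
σ̂ = R̄ / d₂ = 178.0000 / 2.059 = 86.4497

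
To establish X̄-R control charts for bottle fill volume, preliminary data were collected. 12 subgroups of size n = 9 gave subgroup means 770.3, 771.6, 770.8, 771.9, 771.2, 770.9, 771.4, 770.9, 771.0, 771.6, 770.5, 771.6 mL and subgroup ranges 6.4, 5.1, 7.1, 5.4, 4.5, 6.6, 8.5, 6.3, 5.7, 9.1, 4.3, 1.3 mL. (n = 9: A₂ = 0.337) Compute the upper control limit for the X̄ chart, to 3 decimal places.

773.116

X̄̄ = (770.3 + 771.6 + 770.8 + 771.9 + 771.2 + 770.9 + 771.4 + 770.9 + 771.0 + 771.6 + 770.5 + 771.6) / 12 = 9253.7000 / 12 = 771.1417
R̄ = (6.4 + 5.1 + 7.1 + 5.4 + 4.5 + 6.6 + 8.5 + 6.3 + 5.7 + 9.1 + 4.3 + 1.3) / 12 = 70.3000 / 12 = 5.8583
UCL = X̄̄ + A₂·R̄ = 771.1417 + 0.337 × 5.8583 = 773.1159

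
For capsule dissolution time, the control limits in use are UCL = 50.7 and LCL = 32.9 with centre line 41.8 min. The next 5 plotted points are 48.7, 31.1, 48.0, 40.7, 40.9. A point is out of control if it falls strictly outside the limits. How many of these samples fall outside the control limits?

Compare each point to [32.9, 50.7]: sample 2 = 31.1 < LCL.

1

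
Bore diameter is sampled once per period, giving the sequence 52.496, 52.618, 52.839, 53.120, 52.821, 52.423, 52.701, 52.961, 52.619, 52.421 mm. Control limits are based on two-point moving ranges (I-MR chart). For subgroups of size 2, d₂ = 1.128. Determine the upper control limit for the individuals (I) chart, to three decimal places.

53.411

X̄ = (52.496 + 52.618 + 52.839 + 53.120 + 52.821 + 52.423 + 52.701 + 52.961 + 52.619 + 52.421) / 10 = 52.7019
Moving ranges: 0.122, 0.221, 0.281, 0.299, 0.398, 0.278, 0.260, 0.342, 0.198; M̄R̄ = 2.3990 / 9 = 0.2666
UCL = X̄ + 3·M̄R̄/d₂ = 52.7019 + 3 × 0.2666 / 1.128 = 53.4108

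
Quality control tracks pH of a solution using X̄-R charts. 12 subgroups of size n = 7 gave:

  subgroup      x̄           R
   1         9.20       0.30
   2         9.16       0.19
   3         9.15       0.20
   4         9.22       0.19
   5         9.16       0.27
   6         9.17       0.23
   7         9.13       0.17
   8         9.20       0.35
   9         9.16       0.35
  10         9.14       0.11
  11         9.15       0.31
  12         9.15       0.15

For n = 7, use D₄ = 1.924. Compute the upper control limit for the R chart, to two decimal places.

0.45

R̄ = (0.30 + 0.19 + 0.20 + 0.19 + 0.27 + 0.23 + 0.17 + 0.35 + 0.35 + 0.11 + 0.31 + 0.15) / 12 = 2.8200 / 12 = 0.2350
UCL_R = D₄·R̄ = 1.924 × 0.2350 = 0.4521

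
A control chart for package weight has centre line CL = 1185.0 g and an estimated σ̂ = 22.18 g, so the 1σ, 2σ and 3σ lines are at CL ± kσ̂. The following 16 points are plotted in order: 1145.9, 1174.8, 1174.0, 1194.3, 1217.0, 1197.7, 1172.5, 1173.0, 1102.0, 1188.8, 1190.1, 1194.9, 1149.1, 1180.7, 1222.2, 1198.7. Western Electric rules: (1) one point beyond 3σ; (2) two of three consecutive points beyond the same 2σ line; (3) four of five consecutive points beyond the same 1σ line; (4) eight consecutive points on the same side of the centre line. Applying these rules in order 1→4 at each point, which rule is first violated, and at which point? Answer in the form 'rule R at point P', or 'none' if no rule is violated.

Zone of each point (C = within 1σ̂, B = 1σ̂–2σ̂, A = 2σ̂–3σ̂, * = beyond 3σ̂; sign = side of CL): 1:-B, 2:-C, 3:-C, 4:+C, 5:+B, 6:+C, 7:-C, 8:-C, 9:-*, 10:+C, 11:+C, 12:+C, 13:-B, 14:-C, 15:+B, 16:+C
Rule 1 (one point beyond the 3σ limits) is satisfied at point 9.

rule 1 at point 9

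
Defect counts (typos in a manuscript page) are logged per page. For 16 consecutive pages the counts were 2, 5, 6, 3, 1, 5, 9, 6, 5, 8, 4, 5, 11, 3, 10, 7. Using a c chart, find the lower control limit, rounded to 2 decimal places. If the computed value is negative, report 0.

0.00

c̄ = (2 + 5 + 6 + 3 + 1 + 5 + 9 + 6 + 5 + 8 + 4 + 5 + 11 + 3 + 10 + 7) / 16 = 90 / 16 = 5.6250
LCL = c̄ − 3√c̄ = 5.6250 − 3 × 2.3717 = -1.4901 → 0 (cannot be negative)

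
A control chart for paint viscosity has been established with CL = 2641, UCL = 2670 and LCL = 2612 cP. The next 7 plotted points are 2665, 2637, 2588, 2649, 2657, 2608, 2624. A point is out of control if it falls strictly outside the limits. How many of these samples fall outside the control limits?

Compare each point to [2612, 2670]: sample 3 = 2588 < LCL; sample 6 = 2608 < LCL.

2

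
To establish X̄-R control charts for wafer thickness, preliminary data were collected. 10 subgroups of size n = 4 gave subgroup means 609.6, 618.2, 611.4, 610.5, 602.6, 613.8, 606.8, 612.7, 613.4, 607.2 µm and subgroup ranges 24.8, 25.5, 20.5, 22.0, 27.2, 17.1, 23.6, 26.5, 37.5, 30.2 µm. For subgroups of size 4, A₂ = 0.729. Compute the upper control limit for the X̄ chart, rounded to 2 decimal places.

629.20

X̄̄ = (609.6 + 618.2 + 611.4 + 610.5 + 602.6 + 613.8 + 606.8 + 612.7 + 613.4 + 607.2) / 10 = 6106.2000 / 10 = 610.6200
R̄ = (24.8 + 25.5 + 20.5 + 22.0 + 27.2 + 17.1 + 23.6 + 26.5 + 37.5 + 30.2) / 10 = 254.9000 / 10 = 25.4900
UCL = X̄̄ + A₂·R̄ = 610.6200 + 0.729 × 25.4900 = 629.2022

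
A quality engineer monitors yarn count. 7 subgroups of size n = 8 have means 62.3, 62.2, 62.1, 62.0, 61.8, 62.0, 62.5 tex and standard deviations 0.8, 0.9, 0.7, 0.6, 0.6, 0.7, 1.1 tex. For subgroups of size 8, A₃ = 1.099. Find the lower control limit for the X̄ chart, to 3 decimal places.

61.281

X̄̄ = (62.3 + 62.2 + 62.1 + 62.0 + 61.8 + 62.0 + 62.5) / 7 = 62.1286
s̄ = (0.8 + 0.9 + 0.7 + 0.6 + 0.6 + 0.7 + 1.1) / 7 = 0.7714
LCL = X̄̄ − A₃·s̄ = 62.1286 − 1.099 × 0.7714 = 61.2808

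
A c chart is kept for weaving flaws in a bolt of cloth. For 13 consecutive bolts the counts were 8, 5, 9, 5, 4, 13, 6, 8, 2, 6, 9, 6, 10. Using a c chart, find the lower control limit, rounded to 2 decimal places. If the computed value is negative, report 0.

c̄ = (8 + 5 + 9 + 5 + 4 + 13 + 6 + 8 + 2 + 6 + 9 + 6 + 10) / 13 = 91 / 13 = 7.0000
LCL = c̄ − 3√c̄ = 7.0000 − 3 × 2.6458 = -0.9373 → 0 (cannot be negative)

0.00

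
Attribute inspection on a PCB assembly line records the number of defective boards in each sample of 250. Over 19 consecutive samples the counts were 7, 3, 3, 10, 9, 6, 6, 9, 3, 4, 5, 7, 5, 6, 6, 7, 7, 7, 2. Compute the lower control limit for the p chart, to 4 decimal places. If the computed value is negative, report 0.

p̄ = Σdᵢ / (k·n) = 112 / (19 × 250) = 0.02358
LCL = p̄ − 3·√(p̄(1−p̄)/n) = 0.02358 − 3 × 0.00960 = -0.00521 → 0 (negative, so LCL = 0)

0.0000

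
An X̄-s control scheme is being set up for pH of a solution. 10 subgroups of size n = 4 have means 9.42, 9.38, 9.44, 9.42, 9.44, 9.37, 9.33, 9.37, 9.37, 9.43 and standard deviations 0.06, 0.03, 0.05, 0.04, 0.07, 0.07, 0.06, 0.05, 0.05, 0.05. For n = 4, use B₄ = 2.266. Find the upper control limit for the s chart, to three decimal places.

s̄ = (0.06 + 0.03 + 0.05 + 0.04 + 0.07 + 0.07 + 0.06 + 0.05 + 0.05 + 0.05) / 10 = 0.0530
UCL_s = B₄·s̄ = 2.266 × 0.0530 = 0.1201

0.120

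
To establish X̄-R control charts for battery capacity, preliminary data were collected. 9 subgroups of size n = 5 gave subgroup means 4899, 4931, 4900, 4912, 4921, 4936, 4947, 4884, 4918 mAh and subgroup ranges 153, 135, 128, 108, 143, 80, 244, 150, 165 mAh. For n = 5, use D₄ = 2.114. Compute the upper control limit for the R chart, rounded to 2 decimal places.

R̄ = (153 + 135 + 128 + 108 + 143 + 80 + 244 + 150 + 165) / 9 = 1306.0000 / 9 = 145.1111
UCL_R = D₄·R̄ = 2.114 × 145.1111 = 306.7649

306.76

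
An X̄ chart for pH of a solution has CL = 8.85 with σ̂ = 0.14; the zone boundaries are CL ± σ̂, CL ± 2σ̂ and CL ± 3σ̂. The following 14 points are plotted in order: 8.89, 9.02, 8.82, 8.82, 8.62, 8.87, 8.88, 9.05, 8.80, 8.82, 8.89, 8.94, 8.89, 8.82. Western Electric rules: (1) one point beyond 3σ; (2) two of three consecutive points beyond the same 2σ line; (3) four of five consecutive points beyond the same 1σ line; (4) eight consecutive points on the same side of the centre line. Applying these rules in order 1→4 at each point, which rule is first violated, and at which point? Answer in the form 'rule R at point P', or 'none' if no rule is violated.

Zone of each point (C = within 1σ̂, B = 1σ̂–2σ̂, A = 2σ̂–3σ̂, * = beyond 3σ̂; sign = side of CL): 1:+C, 2:+B, 3:-C, 4:-C, 5:-B, 6:+C, 7:+C, 8:+B, 9:-C, 10:-C, 11:+C, 12:+C, 13:+C, 14:-C
No rule fires across all 14 points.

none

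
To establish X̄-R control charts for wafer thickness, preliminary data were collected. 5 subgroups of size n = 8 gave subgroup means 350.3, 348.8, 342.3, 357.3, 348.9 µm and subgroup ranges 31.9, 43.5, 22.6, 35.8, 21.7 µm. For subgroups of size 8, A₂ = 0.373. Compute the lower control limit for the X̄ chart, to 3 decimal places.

X̄̄ = (350.3 + 348.8 + 342.3 + 357.3 + 348.9) / 5 = 1747.6000 / 5 = 349.5200
R̄ = (31.9 + 43.5 + 22.6 + 35.8 + 21.7) / 5 = 155.5000 / 5 = 31.1000
LCL = X̄̄ − A₂·R̄ = 349.5200 − 0.373 × 31.1000 = 337.9197

337.920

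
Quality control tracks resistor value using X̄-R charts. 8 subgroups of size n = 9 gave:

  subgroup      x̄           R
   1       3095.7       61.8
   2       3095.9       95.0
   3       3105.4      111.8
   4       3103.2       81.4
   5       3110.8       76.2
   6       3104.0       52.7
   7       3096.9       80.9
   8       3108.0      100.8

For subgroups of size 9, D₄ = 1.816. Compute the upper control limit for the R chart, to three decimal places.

149.956

R̄ = (61.8 + 95.0 + 111.8 + 81.4 + 76.2 + 52.7 + 80.9 + 100.8) / 8 = 660.6000 / 8 = 82.5750
UCL_R = D₄·R̄ = 1.816 × 82.5750 = 149.9562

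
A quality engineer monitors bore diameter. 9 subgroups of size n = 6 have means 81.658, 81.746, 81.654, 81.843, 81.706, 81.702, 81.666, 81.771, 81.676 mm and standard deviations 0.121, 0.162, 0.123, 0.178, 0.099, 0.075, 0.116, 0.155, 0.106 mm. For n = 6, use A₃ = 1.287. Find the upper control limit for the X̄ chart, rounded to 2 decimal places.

81.88

X̄̄ = (81.658 + 81.746 + 81.654 + 81.843 + 81.706 + 81.702 + 81.666 + 81.771 + 81.676) / 9 = 81.7136
s̄ = (0.121 + 0.162 + 0.123 + 0.178 + 0.099 + 0.075 + 0.116 + 0.155 + 0.106) / 9 = 0.1261
UCL = X̄̄ + A₃·s̄ = 81.7136 + 1.287 × 0.1261 = 81.8759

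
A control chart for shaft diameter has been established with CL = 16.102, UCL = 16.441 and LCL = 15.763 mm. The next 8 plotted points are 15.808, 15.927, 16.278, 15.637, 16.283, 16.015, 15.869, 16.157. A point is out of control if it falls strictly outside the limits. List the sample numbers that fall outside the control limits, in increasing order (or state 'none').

4

Compare each point to [15.763, 16.441]: sample 4 = 15.637 < LCL.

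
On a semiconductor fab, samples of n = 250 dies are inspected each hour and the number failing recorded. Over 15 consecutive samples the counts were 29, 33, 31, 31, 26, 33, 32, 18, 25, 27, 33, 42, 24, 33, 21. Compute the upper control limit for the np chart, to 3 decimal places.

p̄ = Σdᵢ / (k·n) = 438 / (15 × 250) = 0.11680
UCL = np̄ + 3·√(np̄(1−p̄)) = 29.2000 + 3 × √(29.2000×0.88320) = 29.2000 + 3 × 5.0783 = 44.4350

44.435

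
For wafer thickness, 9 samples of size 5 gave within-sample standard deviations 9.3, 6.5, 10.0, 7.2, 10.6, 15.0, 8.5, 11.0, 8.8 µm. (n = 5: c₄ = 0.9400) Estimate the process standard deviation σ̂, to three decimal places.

10.272

s̄ = (9.3 + 6.5 + 10.0 + 7.2 + 10.6 + 15.0 + 8.5 + 11.0 + 8.8) / 9 = 9.6556
σ̂ = s̄ / c₄ = 9.6556 / 0.9400 = 10.2719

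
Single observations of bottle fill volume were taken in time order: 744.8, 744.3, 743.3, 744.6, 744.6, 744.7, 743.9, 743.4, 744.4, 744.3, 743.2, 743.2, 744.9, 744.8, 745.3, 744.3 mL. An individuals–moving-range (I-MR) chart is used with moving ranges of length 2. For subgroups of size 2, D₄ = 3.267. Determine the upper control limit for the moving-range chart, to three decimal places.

2.113

Moving ranges: 0.5, 1.0, 1.3, 0.0, 0.1, 0.8, 0.5, 1.0, 0.1, 1.1, 0.0, 1.7, 0.1, 0.5, 1.0; M̄R̄ = 9.7000 / 15 = 0.6467
UCL_MR = D₄·M̄R̄ = 3.267 × 0.6467 = 2.1127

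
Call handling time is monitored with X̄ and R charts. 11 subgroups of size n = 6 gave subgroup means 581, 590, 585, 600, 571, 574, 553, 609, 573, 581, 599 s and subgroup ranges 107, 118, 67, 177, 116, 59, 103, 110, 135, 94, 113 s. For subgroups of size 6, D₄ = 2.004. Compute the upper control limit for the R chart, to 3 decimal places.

218.436

R̄ = (107 + 118 + 67 + 177 + 116 + 59 + 103 + 110 + 135 + 94 + 113) / 11 = 1199.0000 / 11 = 109.0000
UCL_R = D₄·R̄ = 2.004 × 109.0000 = 218.4360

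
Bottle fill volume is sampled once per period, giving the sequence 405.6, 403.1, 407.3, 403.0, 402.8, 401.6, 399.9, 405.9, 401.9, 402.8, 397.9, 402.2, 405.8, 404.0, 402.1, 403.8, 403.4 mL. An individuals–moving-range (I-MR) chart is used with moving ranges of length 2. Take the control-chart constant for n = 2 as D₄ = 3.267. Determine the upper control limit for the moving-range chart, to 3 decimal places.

8.903

Moving ranges: 2.5, 4.2, 4.3, 0.2, 1.2, 1.7, 6.0, 4.0, 0.9, 4.9, 4.3, 3.6, 1.8, 1.9, 1.7, 0.4; M̄R̄ = 43.6000 / 16 = 2.7250
UCL_MR = D₄·M̄R̄ = 3.267 × 2.7250 = 8.9026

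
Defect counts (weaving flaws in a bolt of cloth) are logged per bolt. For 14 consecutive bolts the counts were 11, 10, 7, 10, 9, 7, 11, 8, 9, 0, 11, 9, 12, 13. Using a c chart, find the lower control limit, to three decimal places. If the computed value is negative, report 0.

c̄ = (11 + 10 + 7 + 10 + 9 + 7 + 11 + 8 + 9 + 0 + 11 + 9 + 12 + 13) / 14 = 127 / 14 = 9.0714
LCL = c̄ − 3√c̄ = 9.0714 − 3 × 3.0119 = 0.0358

0.036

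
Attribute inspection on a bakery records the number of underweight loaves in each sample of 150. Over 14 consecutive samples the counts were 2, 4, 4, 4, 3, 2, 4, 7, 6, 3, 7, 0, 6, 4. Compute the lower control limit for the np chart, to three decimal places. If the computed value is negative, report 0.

0.000

p̄ = Σdᵢ / (k·n) = 56 / (14 × 150) = 0.02667
LCL = np̄ − 3·√(np̄(1−p̄)) = 4.0000 − 3 × 1.9732 = -1.9195 → 0 (negative, so LCL = 0)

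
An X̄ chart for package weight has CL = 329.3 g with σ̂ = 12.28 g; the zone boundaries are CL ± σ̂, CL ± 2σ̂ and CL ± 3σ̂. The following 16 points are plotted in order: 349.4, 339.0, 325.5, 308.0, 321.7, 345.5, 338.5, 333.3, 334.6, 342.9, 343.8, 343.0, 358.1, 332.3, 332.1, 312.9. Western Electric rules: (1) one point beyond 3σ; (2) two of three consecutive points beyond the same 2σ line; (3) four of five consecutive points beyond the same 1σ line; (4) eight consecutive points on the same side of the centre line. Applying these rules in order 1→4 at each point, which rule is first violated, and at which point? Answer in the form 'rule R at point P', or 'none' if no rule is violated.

rule 3 at point 13

Zone of each point (C = within 1σ̂, B = 1σ̂–2σ̂, A = 2σ̂–3σ̂, * = beyond 3σ̂; sign = side of CL): 1:+B, 2:+C, 3:-C, 4:-B, 5:-C, 6:+B, 7:+C, 8:+C, 9:+C, 10:+B, 11:+B, 12:+B, 13:+A, 14:+C, 15:+C, 16:-B
Rule 3 (four of five consecutive points beyond the same 1σ limit) is satisfied at point 13.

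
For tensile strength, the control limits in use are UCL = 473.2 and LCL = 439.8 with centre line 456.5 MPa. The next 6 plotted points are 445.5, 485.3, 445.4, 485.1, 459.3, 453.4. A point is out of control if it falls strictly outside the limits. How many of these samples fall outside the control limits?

Compare each point to [439.8, 473.2]: sample 2 = 485.3 > UCL; sample 4 = 485.1 > UCL.

2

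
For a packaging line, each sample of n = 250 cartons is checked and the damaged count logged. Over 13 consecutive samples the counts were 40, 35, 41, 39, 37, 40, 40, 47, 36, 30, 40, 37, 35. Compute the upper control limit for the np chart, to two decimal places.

p̄ = Σdᵢ / (k·n) = 497 / (13 × 250) = 0.15292
UCL = np̄ + 3·√(np̄(1−p̄)) = 38.2308 + 3 × √(38.2308×0.84708) = 38.2308 + 3 × 5.6907 = 55.3030

55.30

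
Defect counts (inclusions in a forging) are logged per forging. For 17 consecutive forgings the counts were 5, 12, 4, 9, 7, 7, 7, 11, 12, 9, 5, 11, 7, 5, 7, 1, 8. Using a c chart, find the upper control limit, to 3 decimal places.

15.670

c̄ = (5 + 12 + 4 + 9 + 7 + 7 + 7 + 11 + 12 + 9 + 5 + 11 + 7 + 5 + 7 + 1 + 8) / 17 = 127 / 17 = 7.4706
UCL = c̄ + 3√c̄ = 7.4706 + 3 × √7.4706 = 7.4706 + 3 × 2.7332 = 15.6703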